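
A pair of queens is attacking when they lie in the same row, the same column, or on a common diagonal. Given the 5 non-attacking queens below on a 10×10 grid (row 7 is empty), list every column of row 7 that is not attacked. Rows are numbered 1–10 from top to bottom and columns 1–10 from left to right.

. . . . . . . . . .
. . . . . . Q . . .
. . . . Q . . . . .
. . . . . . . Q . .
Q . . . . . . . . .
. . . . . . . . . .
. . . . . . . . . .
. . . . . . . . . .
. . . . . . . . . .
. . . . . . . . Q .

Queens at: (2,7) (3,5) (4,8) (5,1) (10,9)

(2,7) attacks row 7 at column 7 and diagonals 2.
(3,5) attacks row 7 at column 5 and diagonals 1, 9.
(4,8) attacks row 7 at column 8 and diagonals 5.
(5,1) attacks row 7 at column 1 and diagonals 3.
(10,9) attacks row 7 at column 9 and diagonals 6.
Attacked columns: {1, 2, 3, 5, 6, 7, 8, 9}. Safe: {4, 10}.

columns 4, 10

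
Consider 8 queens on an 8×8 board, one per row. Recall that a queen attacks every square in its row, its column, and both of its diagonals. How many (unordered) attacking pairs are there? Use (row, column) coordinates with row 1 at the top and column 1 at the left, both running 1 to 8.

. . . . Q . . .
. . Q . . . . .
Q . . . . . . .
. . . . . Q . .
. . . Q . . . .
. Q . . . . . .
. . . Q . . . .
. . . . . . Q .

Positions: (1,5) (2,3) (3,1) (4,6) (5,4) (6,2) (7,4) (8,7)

Same column: (5,4)–(7,4) (column 4).
Same diagonal: (5,4)–(8,7) (|5−8| = |4−7| = 3).
Total attacking pairs: 2.

2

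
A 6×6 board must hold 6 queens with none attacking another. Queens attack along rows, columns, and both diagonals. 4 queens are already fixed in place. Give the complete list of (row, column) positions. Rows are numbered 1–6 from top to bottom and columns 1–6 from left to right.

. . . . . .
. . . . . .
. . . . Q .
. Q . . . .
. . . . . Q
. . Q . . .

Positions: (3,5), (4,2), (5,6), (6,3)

(1,4) (2,1) (3,5) (4,2) (5,6) (6,3)

Row 1: attacked by (3,5)→{3,5}; (4,2)→{2,5}; (5,6)→{2,6}; (6,3)→{3}. Safe: 1, 4. Place at column 4.
Row 2: attacked by (1,4)→{3,4,5}; (3,5)→{4,5,6}; (4,2)→{2,4}; (5,6)→{3,6}; (6,3)→{3}. Safe: 1. Place at column 1.
Columns [4, 1, 5, 2, 6, 3], r−c [-3, 1, -2, 2, -1, 3], r+c [5, 3, 8, 6, 11, 9] are all distinct, so no two queens attack.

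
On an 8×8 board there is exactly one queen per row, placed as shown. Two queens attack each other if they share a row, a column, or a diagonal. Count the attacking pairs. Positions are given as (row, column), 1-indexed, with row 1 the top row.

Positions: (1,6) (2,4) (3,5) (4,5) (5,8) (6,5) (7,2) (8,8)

Same column: (3,5)–(4,5) (column 5); (3,5)–(6,5) (column 5); (4,5)–(6,5) (column 5); (5,8)–(8,8) (column 8).
Same diagonal: (2,4)–(3,5) (|2−3| = |4−5| = 1); (4,5)–(7,2) (|4−7| = |5−2| = 3).
Total attacking pairs: 6.

6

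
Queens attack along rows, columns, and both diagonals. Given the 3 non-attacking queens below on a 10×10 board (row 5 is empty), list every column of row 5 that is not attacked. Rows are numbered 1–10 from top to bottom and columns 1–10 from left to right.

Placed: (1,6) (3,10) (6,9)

columns 1, 3, 4, 5, 7

(1,6) attacks row 5 at column 6 and diagonals 2, 10.
(3,10) attacks row 5 at column 10 and diagonals 8.
(6,9) attacks row 5 at column 9 and diagonals 8, 10.
Attacked columns: {2, 6, 8, 9, 10}. Safe: {1, 3, 4, 5, 7}.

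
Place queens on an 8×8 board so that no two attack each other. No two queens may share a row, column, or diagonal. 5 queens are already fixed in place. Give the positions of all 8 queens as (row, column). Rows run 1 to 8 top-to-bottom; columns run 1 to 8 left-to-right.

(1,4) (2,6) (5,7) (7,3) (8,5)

Row 3: attacked by (1,4)→{2,4,6}; (2,6)→{5,6,7}; (5,7)→{5,7}; (7,3)→{3,7}; (8,5)→{5}. Safe: 1, 8. Place at column 8.
Row 4: attacked by (1,4)→{1,4,7}; (2,6)→{4,6,8}; (3,8)→{7,8}; (5,7)→{6,7,8}; (7,3)→{3,6}; (8,5)→{1,5}. Safe: 2. Place at column 2.
Row 6: attacked by (1,4)→{4}; (2,6)→{2,6}; (3,8)→{5,8}; (4,2)→{2,4}; (5,7)→{6,7,8}; (7,3)→{2,3,4}; (8,5)→{3,5,7}. Safe: 1. Place at column 1.
Columns [4, 6, 8, 2, 7, 1, 3, 5], r−c [-3, -4, -5, 2, -2, 5, 4, 3], r+c [5, 8, 11, 6, 12, 7, 10, 13] are all distinct, so no two queens attack.

(1,4) (2,6) (3,8) (4,2) (5,7) (6,1) (7,3) (8,5)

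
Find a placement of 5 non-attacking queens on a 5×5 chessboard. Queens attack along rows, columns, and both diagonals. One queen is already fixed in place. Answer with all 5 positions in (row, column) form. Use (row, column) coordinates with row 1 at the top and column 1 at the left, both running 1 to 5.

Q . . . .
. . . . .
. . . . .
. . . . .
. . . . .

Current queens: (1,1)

(1,1) (2,4) (3,2) (4,5) (5,3)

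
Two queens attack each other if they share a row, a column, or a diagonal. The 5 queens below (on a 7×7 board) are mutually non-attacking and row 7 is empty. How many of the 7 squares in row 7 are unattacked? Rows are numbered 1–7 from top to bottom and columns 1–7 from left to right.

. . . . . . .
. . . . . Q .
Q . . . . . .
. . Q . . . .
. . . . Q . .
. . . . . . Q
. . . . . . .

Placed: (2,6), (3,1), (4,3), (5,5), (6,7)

2

(2,6) attacks row 7 at column 6 and diagonals 1.
(3,1) attacks row 7 at column 1 and diagonals 5.
(4,3) attacks row 7 at column 3 and diagonals 6.
(5,5) attacks row 7 at column 5 and diagonals 3, 7.
(6,7) attacks row 7 at column 7 and diagonals 6.
Attacked columns: {1, 3, 5, 6, 7}. Safe: {2, 4}.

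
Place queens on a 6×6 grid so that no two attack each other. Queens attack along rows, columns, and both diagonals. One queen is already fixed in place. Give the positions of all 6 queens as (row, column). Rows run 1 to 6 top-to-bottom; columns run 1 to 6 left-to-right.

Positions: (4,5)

Row 1: attacked by (4,5)→{2,5}. Safe: 1, 3, 4, 6. Place at column 3.
Row 2: attacked by (1,3)→{2,3,4}; (4,5)→{3,5}. Safe: 1, 6. Place at column 6.
Row 3: attacked by (1,3)→{1,3,5}; (2,6)→{5,6}; (4,5)→{4,5,6}. Safe: 2. Place at column 2.
Row 5: attacked by (1,3)→{3}; (2,6)→{3,6}; (3,2)→{2,4}; (4,5)→{4,5,6}. Safe: 1. Place at column 1.
Row 6: attacked by (1,3)→{3}; (2,6)→{2,6}; (3,2)→{2,5}; (4,5)→{3,5}; (5,1)→{1,2}. Safe: 4. Place at column 4.
Columns [3, 6, 2, 5, 1, 4], r−c [-2, -4, 1, -1, 4, 2], r+c [4, 8, 5, 9, 6, 10] are all distinct, so no two queens attack.

(1,3) (2,6) (3,2) (4,5) (5,1) (6,4)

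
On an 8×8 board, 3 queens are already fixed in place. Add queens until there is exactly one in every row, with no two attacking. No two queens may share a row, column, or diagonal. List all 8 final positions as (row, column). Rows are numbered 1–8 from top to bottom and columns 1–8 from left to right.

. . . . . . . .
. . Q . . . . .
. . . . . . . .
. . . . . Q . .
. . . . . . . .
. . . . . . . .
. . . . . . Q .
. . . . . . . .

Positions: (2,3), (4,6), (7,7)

(1,8) (2,3) (3,1) (4,6) (5,2) (6,5) (7,7) (8,4)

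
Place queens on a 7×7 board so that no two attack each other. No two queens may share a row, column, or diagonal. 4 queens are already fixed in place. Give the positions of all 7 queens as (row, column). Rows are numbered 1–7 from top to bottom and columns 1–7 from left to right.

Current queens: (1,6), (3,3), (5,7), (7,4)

Row 2: attacked by (1,6)→{5,6,7}; (3,3)→{2,3,4}; (5,7)→{4,7}; (7,4)→{4}. Safe: 1. Place at column 1.
Row 4: attacked by (1,6)→{3,6}; (2,1)→{1,3}; (3,3)→{2,3,4}; (5,7)→{6,7}; (7,4)→{1,4,7}. Safe: 5. Place at column 5.
Row 6: attacked by (1,6)→{1,6}; (2,1)→{1,5}; (3,3)→{3,6}; (4,5)→{3,5,7}; (5,7)→{6,7}; (7,4)→{3,4,5}. Safe: 2. Place at column 2.
Columns [6, 1, 3, 5, 7, 2, 4], r−c [-5, 1, 0, -1, -2, 4, 3], r+c [7, 3, 6, 9, 12, 8, 11] are all distinct, so no two queens attack.

(1,6) (2,1) (3,3) (4,5) (5,7) (6,2) (7,4)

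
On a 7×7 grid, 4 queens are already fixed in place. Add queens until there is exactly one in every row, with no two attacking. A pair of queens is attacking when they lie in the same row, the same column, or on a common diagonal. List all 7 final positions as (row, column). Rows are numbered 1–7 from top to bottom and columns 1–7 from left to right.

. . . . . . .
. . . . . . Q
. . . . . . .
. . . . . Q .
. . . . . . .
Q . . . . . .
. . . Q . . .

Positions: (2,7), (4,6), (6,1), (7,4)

(1,5) (2,7) (3,2) (4,6) (5,3) (6,1) (7,4)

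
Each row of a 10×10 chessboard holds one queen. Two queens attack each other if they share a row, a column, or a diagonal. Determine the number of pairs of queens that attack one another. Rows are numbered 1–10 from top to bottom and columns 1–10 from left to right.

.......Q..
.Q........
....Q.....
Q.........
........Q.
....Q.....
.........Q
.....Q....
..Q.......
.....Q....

3

Same column: (3,5)–(6,5) (column 5); (8,6)–(10,6) (column 6).
Same diagonal: (5,9)–(8,6) (|5−8| = |9−6| = 3).
Total attacking pairs: 3.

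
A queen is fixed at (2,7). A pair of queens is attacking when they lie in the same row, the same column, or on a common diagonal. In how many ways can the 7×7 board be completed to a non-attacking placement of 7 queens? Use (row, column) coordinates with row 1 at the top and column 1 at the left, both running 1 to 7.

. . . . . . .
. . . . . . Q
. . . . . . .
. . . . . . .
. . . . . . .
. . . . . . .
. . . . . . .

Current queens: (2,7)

7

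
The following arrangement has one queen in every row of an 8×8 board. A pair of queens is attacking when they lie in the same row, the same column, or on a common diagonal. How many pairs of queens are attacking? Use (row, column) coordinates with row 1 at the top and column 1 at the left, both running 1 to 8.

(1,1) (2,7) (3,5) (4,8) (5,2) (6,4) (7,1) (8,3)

Same column: (1,1)–(7,1) (column 1).
Same diagonal: (3,5)–(7,1) (|3−7| = |5−1| = 4).
Total attacking pairs: 2.

2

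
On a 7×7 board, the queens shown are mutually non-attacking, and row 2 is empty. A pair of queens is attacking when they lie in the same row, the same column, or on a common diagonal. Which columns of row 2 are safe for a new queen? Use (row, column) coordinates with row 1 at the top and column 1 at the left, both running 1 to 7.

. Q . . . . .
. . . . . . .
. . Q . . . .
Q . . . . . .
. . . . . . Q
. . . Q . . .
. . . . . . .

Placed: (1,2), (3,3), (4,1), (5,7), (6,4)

columns 5, 6

(1,2) attacks row 2 at column 2 and diagonals 1, 3.
(3,3) attacks row 2 at column 3 and diagonals 2, 4.
(4,1) attacks row 2 at column 1 and diagonals 3.
(5,7) attacks row 2 at column 7 and diagonals 4.
(6,4) attacks row 2 at column 4.
Attacked columns: {1, 2, 3, 4, 7}. Safe: {5, 6}.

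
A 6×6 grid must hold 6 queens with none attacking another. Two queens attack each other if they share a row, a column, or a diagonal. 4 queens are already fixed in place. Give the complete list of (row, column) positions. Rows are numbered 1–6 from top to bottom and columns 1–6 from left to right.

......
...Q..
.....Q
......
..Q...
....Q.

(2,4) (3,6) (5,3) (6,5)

(1,2) (2,4) (3,6) (4,1) (5,3) (6,5)

Row 1: attacked by (2,4)→{3,4,5}; (3,6)→{4,6}; (5,3)→{3}; (6,5)→{5}. Safe: 1, 2. Place at column 2.
Row 4: attacked by (1,2)→{2,5}; (2,4)→{2,4,6}; (3,6)→{5,6}; (5,3)→{2,3,4}; (6,5)→{3,5}. Safe: 1. Place at column 1.
Columns [2, 4, 6, 1, 3, 5], r−c [-1, -2, -3, 3, 2, 1], r+c [3, 6, 9, 5, 8, 11] are all distinct, so no two queens attack.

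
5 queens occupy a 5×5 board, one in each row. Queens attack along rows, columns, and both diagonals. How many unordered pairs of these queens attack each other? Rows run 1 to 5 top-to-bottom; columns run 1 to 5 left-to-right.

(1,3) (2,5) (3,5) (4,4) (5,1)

3

Same column: (2,5)–(3,5) (column 5).
Same diagonal: (1,3)–(3,5) (|1−3| = |3−5| = 2); (3,5)–(4,4) (|3−4| = |5−4| = 1).
Total attacking pairs: 3.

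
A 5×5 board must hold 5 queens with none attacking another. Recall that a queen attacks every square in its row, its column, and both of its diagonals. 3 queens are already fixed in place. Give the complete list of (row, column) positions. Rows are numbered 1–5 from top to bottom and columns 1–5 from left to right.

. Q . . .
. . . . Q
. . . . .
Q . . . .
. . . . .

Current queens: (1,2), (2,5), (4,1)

Row 3: attacked by (1,2)→{2,4}; (2,5)→{4,5}; (4,1)→{1,2}. Safe: 3. Place at column 3.
Row 5: attacked by (1,2)→{2}; (2,5)→{2,5}; (3,3)→{1,3,5}; (4,1)→{1,2}. Safe: 4. Place at column 4.
Columns [2, 5, 3, 1, 4], r−c [-1, -3, 0, 3, 1], r+c [3, 7, 6, 5, 9] are all distinct, so no two queens attack.

(1,2) (2,5) (3,3) (4,1) (5,4)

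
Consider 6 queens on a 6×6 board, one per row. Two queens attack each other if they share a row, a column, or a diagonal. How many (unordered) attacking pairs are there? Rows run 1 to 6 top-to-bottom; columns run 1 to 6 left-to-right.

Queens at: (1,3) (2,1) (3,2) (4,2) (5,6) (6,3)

3

Same column: (1,3)–(6,3) (column 3); (3,2)–(4,2) (column 2).
Same diagonal: (2,1)–(3,2) (|2−3| = |1−2| = 1).
Total attacking pairs: 3.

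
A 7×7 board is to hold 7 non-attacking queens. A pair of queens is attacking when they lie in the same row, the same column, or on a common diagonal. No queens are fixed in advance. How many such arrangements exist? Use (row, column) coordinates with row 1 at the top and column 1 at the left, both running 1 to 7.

40

Branch on row 1: col 1 → 4; col 2 → 7; col 3 → 6; col 4 → 6; col 5 → 6; col 6 → 7; col 7 → 4.
Sum: 4 + 7 + 6 + 6 + 6 + 7 + 4 = 40.
(This is the classic 7-queens count.)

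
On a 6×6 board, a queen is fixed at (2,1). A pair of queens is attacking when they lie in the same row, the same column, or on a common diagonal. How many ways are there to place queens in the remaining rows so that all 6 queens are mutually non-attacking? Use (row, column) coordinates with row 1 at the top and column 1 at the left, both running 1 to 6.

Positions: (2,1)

1

Branch on row 1: col 3 → 0; col 4 → 1; col 5 → 0; col 6 → 0.
Sum: 0 + 1 + 0 + 0 = 1.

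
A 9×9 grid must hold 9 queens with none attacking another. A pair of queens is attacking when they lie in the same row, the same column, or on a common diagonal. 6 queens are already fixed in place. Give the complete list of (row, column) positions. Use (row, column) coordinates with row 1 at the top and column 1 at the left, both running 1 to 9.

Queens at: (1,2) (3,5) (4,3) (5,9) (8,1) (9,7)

(1,2) (2,8) (3,5) (4,3) (5,9) (6,6) (7,4) (8,1) (9,7)

Row 2: attacked by (1,2)→{1,2,3}; (3,5)→{4,5,6}; (4,3)→{1,3,5}; (5,9)→{6,9}; (8,1)→{1,7}; (9,7)→{7}. Safe: 8. Place at column 8.
Row 6: attacked by (1,2)→{2,7}; (2,8)→{4,8}; (3,5)→{2,5,8}; (4,3)→{1,3,5}; (5,9)→{8,9}; (8,1)→{1,3}; (9,7)→{4,7}. Safe: 6. Place at column 6.
Row 7: attacked by (1,2)→{2,8}; (2,8)→{3,8}; (3,5)→{1,5,9}; (4,3)→{3,6}; (5,9)→{7,9}; (6,6)→{5,6,7}; (8,1)→{1,2}; (9,7)→{5,7,9}. Safe: 4. Place at column 4.
Columns [2, 8, 5, 3, 9, 6, 4, 1, 7], r−c [-1, -6, -2, 1, -4, 0, 3, 7, 2], r+c [3, 10, 8, 7, 14, 12, 11, 9, 16] are all distinct, so no two queens attack.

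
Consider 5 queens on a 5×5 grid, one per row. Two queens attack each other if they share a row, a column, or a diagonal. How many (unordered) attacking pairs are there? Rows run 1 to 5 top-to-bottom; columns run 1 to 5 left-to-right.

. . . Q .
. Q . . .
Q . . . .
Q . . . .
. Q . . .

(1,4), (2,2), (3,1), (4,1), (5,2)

5

Same column: (2,2)–(5,2) (column 2); (3,1)–(4,1) (column 1).
Same diagonal: (1,4)–(4,1) (|1−4| = |4−1| = 3); (2,2)–(3,1) (|2−3| = |2−1| = 1); (4,1)–(5,2) (|4−5| = |1−2| = 1).
Total attacking pairs: 5.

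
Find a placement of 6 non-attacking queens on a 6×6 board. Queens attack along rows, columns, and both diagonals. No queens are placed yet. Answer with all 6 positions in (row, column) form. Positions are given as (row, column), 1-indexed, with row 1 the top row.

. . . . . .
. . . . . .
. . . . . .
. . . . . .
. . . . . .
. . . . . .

(1,2) (2,4) (3,6) (4,1) (5,3) (6,5)

Row 1: Safe: 1, 2, 3, 4, 5, 6. Place at column 2.
Row 2: attacked by (1,2)→{1,2,3}. Safe: 4, 5, 6. Place at column 4.
Row 3: attacked by (1,2)→{2,4}; (2,4)→{3,4,5}. Safe: 1, 6. Place at column 6.
Row 4: attacked by (1,2)→{2,5}; (2,4)→{2,4,6}; (3,6)→{5,6}. Safe: 1, 3. Place at column 1.
Row 5: attacked by (1,2)→{2,6}; (2,4)→{1,4}; (3,6)→{4,6}; (4,1)→{1,2}. Safe: 3, 5. Place at column 3.
Row 6: attacked by (1,2)→{2}; (2,4)→{4}; (3,6)→{3,6}; (4,1)→{1,3}; (5,3)→{2,3,4}. Safe: 5. Place at column 5.
Columns [2, 4, 6, 1, 3, 5], r−c [-1, -2, -3, 3, 2, 1], r+c [3, 6, 9, 5, 8, 11] are all distinct, so no two queens attack.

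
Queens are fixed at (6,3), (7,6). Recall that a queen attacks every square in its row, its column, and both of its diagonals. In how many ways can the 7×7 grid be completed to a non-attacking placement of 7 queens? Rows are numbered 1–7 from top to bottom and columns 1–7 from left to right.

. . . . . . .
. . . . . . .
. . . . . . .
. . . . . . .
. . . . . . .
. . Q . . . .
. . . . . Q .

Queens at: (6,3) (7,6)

3

Branch on row 1: col 1 → 0; col 2 → 3; col 4 → 0; col 5 → 0; col 7 → 0.
Sum: 0 + 3 + 0 + 0 + 0 = 3.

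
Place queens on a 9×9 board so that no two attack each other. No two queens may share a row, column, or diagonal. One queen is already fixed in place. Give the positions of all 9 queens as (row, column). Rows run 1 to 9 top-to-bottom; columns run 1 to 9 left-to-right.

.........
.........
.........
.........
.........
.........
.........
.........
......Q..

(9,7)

(1,2) (2,6) (3,9) (4,3) (5,5) (6,8) (7,4) (8,1) (9,7)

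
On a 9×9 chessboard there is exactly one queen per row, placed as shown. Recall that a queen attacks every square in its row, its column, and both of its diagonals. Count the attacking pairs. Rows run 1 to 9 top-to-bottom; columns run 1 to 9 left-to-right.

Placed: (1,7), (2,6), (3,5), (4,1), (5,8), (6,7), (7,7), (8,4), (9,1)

Same column: (1,7)–(6,7) (column 7); (1,7)–(7,7) (column 7); (4,1)–(9,1) (column 1); (6,7)–(7,7) (column 7).
Same diagonal: (1,7)–(2,6) (|1−2| = |7−6| = 1); (1,7)–(3,5) (|1−3| = |7−5| = 2); (2,6)–(3,5) (|2−3| = |6−5| = 1); (5,8)–(6,7) (|5−6| = |8−7| = 1).
Total attacking pairs: 8.

8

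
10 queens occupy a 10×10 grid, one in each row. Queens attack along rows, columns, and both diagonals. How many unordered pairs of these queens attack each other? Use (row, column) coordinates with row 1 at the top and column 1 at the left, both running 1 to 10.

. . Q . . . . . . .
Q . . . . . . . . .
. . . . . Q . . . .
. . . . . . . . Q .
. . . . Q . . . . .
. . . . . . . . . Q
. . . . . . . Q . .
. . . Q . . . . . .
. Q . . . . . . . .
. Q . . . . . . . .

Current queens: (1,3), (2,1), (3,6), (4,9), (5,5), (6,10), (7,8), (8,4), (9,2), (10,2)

2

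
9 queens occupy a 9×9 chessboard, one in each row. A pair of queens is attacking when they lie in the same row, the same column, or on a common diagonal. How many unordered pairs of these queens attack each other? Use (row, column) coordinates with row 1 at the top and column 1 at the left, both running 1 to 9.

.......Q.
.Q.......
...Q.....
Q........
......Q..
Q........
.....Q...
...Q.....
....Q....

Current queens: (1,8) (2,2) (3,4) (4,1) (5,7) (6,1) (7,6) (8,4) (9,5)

5

Same column: (3,4)–(8,4) (column 4); (4,1)–(6,1) (column 1).
Same diagonal: (3,4)–(6,1) (|3−6| = |4−1| = 3); (5,7)–(8,4) (|5−8| = |7−4| = 3); (8,4)–(9,5) (|8−9| = |4−5| = 1).
Total attacking pairs: 5.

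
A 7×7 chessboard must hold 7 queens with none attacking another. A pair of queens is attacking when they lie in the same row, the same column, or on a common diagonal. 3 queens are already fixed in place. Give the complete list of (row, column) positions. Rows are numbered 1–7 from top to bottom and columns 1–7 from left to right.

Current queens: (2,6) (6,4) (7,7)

Row 1: attacked by (2,6)→{5,6,7}; (6,4)→{4}; (7,7)→{1,7}. Safe: 2, 3. Place at column 3.
Row 3: attacked by (1,3)→{1,3,5}; (2,6)→{5,6,7}; (6,4)→{1,4,7}; (7,7)→{3,7}. Safe: 2. Place at column 2.
Row 4: attacked by (1,3)→{3,6}; (2,6)→{4,6}; (3,2)→{1,2,3}; (6,4)→{2,4,6}; (7,7)→{4,7}. Safe: 5. Place at column 5.
Row 5: attacked by (1,3)→{3,7}; (2,6)→{3,6}; (3,2)→{2,4}; (4,5)→{4,5,6}; (6,4)→{3,4,5}; (7,7)→{5,7}. Safe: 1. Place at column 1.
Columns [3, 6, 2, 5, 1, 4, 7], r−c [-2, -4, 1, -1, 4, 2, 0], r+c [4, 8, 5, 9, 6, 10, 14] are all distinct, so no two queens attack.

(1,3) (2,6) (3,2) (4,5) (5,1) (6,4) (7,7)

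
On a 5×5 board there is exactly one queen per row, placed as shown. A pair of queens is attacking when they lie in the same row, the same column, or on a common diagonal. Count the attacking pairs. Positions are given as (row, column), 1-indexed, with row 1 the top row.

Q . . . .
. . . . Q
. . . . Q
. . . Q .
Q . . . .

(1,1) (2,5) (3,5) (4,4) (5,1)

4

Same column: (1,1)–(5,1) (column 1); (2,5)–(3,5) (column 5).
Same diagonal: (1,1)–(4,4) (|1−4| = |1−4| = 3); (3,5)–(4,4) (|3−4| = |5−4| = 1).
Total attacking pairs: 4.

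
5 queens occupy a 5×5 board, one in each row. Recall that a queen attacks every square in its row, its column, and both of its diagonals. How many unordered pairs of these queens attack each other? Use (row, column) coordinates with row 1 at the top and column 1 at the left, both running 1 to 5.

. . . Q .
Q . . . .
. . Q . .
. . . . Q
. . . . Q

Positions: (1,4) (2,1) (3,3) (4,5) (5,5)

2

Same column: (4,5)–(5,5) (column 5).
Same diagonal: (3,3)–(5,5) (|3−5| = |3−5| = 2).
Total attacking pairs: 2.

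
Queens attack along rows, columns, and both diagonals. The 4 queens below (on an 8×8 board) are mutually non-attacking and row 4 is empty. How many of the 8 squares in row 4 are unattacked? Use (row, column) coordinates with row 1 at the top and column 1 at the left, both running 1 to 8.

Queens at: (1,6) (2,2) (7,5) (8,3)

1

(1,6) attacks row 4 at column 6 and diagonals 3.
(2,2) attacks row 4 at column 2 and diagonals 4.
(7,5) attacks row 4 at column 5 and diagonals 2, 8.
(8,3) attacks row 4 at column 3 and diagonals 7.
Attacked columns: {2, 3, 4, 5, 6, 7, 8}. Safe: {1}.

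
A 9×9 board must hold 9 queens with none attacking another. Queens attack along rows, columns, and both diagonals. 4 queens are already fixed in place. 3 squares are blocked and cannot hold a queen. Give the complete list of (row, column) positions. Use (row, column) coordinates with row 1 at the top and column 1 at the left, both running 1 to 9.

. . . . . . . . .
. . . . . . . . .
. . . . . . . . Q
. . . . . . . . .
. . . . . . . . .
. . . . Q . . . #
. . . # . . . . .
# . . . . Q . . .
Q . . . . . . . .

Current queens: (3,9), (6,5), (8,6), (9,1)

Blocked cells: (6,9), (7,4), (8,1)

(1,3) (2,7) (3,9) (4,4) (5,2) (6,5) (7,8) (8,6) (9,1)

Row 1: attacked by (3,9)→{7,9}; (6,5)→{5}; (8,6)→{6}; (9,1)→{1,9}. Safe: 2, 3, 4, 8. Place at column 3.
Row 2: attacked by (1,3)→{2,3,4}; (3,9)→{8,9}; (6,5)→{1,5,9}; (8,6)→{6}; (9,1)→{1,8}. Safe: 7. Place at column 7.
Row 4: attacked by (1,3)→{3,6}; (2,7)→{5,7,9}; (3,9)→{8,9}; (6,5)→{3,5,7}; (8,6)→{2,6}; (9,1)→{1,6}. Safe: 4. Place at column 4.
Row 5: attacked by (1,3)→{3,7}; (2,7)→{4,7}; (3,9)→{7,9}; (4,4)→{3,4,5}; (6,5)→{4,5,6}; (8,6)→{3,6,9}; (9,1)→{1,5}. Safe: 2, 8. Place at column 2.
Row 7: attacked by (1,3)→{3,9}; (2,7)→{2,7}; (3,9)→{5,9}; (4,4)→{1,4,7}; (5,2)→{2,4}; (6,5)→{4,5,6}; (8,6)→{5,6,7}; (9,1)→{1,3}. Blocked: 4. Safe: 8. Place at column 8.
Columns [3, 7, 9, 4, 2, 5, 8, 6, 1], r−c [-2, -5, -6, 0, 3, 1, -1, 2, 8], r+c [4, 9, 12, 8, 7, 11, 15, 14, 10] are all distinct, so no two queens attack.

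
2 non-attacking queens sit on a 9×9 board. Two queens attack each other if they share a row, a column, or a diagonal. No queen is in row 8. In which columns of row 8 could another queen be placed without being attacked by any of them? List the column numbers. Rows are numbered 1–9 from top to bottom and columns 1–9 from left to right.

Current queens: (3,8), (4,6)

columns 1, 4, 5, 7, 9

(3,8) attacks row 8 at column 8 and diagonals 3.
(4,6) attacks row 8 at column 6 and diagonals 2.
Attacked columns: {2, 3, 6, 8}. Safe: {1, 4, 5, 7, 9}.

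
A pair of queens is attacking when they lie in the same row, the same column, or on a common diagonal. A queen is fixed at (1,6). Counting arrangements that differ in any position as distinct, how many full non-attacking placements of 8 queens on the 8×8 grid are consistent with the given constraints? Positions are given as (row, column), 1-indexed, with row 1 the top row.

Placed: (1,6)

Branch on row 2: col 1 → 1; col 2 → 2; col 3 → 8; col 4 → 4; col 8 → 1.
Sum: 1 + 2 + 8 + 4 + 1 = 16.

16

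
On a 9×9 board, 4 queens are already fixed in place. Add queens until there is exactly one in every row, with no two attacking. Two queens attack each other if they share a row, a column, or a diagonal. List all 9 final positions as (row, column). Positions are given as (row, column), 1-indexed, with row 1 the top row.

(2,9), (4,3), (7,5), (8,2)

Row 1: attacked by (2,9)→{8,9}; (4,3)→{3,6}; (7,5)→{5}; (8,2)→{2,9}. Safe: 1, 4, 7. Place at column 7.
Row 3: attacked by (1,7)→{5,7,9}; (2,9)→{8,9}; (4,3)→{2,3,4}; (7,5)→{1,5,9}; (8,2)→{2,7}. Safe: 6. Place at column 6.
Row 5: attacked by (1,7)→{3,7}; (2,9)→{6,9}; (3,6)→{4,6,8}; (4,3)→{2,3,4}; (7,5)→{3,5,7}; (8,2)→{2,5}. Safe: 1. Place at column 1.
Row 6: attacked by (1,7)→{2,7}; (2,9)→{5,9}; (3,6)→{3,6,9}; (4,3)→{1,3,5}; (5,1)→{1,2}; (7,5)→{4,5,6}; (8,2)→{2,4}. Safe: 8. Place at column 8.
Row 9: attacked by (1,7)→{7}; (2,9)→{2,9}; (3,6)→{6}; (4,3)→{3,8}; (5,1)→{1,5}; (6,8)→{5,8}; (7,5)→{3,5,7}; (8,2)→{1,2,3}. Safe: 4. Place at column 4.
Columns [7, 9, 6, 3, 1, 8, 5, 2, 4], r−c [-6, -7, -3, 1, 4, -2, 2, 6, 5], r+c [8, 11, 9, 7, 6, 14, 12, 10, 13] are all distinct, so no two queens attack.

(1,7) (2,9) (3,6) (4,3) (5,1) (6,8) (7,5) (8,2) (9,4)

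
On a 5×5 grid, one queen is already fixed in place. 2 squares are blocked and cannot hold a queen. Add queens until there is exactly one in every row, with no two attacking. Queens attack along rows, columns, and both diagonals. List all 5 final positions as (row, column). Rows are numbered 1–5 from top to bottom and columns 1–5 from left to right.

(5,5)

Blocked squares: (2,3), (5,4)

Row 1: attacked by (5,5)→{1,5}. Safe: 2, 3, 4. Place at column 2.
Row 2: attacked by (1,2)→{1,2,3}; (5,5)→{2,5}. Blocked: 3. Safe: 4. Place at column 4.
Row 3: attacked by (1,2)→{2,4}; (2,4)→{3,4,5}; (5,5)→{3,5}. Safe: 1. Place at column 1.
Row 4: attacked by (1,2)→{2,5}; (2,4)→{2,4}; (3,1)→{1,2}; (5,5)→{4,5}. Safe: 3. Place at column 3.
Columns [2, 4, 1, 3, 5], r−c [-1, -2, 2, 1, 0], r+c [3, 6, 4, 7, 10] are all distinct, so no two queens attack.

(1,2) (2,4) (3,1) (4,3) (5,5)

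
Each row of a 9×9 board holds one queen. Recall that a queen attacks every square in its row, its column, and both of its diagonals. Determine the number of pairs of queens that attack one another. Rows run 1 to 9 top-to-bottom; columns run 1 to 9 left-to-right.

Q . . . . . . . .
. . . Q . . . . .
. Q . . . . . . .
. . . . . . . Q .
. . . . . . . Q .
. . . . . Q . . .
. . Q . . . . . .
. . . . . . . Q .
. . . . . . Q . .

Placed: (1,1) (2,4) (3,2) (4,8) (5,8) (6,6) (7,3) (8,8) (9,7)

8

Same column: (4,8)–(5,8) (column 8); (4,8)–(8,8) (column 8); (5,8)–(8,8) (column 8).
Same diagonal: (1,1)–(6,6) (|1−6| = |1−6| = 5); (1,1)–(8,8) (|1−8| = |1−8| = 7); (4,8)–(6,6) (|4−6| = |8−6| = 2); (6,6)–(8,8) (|6−8| = |6−8| = 2); (8,8)–(9,7) (|8−9| = |8−7| = 1).
Total attacking pairs: 8.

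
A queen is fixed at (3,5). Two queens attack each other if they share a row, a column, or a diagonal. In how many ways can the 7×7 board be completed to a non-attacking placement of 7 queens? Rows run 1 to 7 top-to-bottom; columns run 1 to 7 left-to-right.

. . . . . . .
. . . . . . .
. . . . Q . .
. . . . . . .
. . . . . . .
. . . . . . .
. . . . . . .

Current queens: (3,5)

6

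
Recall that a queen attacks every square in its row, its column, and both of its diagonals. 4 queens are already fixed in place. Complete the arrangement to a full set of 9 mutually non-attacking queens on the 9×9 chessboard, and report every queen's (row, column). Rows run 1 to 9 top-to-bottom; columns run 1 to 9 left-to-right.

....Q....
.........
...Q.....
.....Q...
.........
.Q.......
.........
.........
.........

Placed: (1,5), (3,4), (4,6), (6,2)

Row 2: attacked by (1,5)→{4,5,6}; (3,4)→{3,4,5}; (4,6)→{4,6,8}; (6,2)→{2,6}. Safe: 1, 7, 9. Place at column 9.
Row 5: attacked by (1,5)→{1,5,9}; (2,9)→{6,9}; (3,4)→{2,4,6}; (4,6)→{5,6,7}; (6,2)→{1,2,3}. Safe: 8. Place at column 8.
Row 7: attacked by (1,5)→{5}; (2,9)→{4,9}; (3,4)→{4,8}; (4,6)→{3,6,9}; (5,8)→{6,8}; (6,2)→{1,2,3}. Safe: 7. Place at column 7.
Row 8: attacked by (1,5)→{5}; (2,9)→{3,9}; (3,4)→{4,9}; (4,6)→{2,6}; (5,8)→{5,8}; (6,2)→{2,4}; (7,7)→{6,7,8}. Safe: 1. Place at column 1.
Row 9: attacked by (1,5)→{5}; (2,9)→{2,9}; (3,4)→{4}; (4,6)→{1,6}; (5,8)→{4,8}; (6,2)→{2,5}; (7,7)→{5,7,9}; (8,1)→{1,2}. Safe: 3. Place at column 3.
Columns [5, 9, 4, 6, 8, 2, 7, 1, 3], r−c [-4, -7, -1, -2, -3, 4, 0, 7, 6], r+c [6, 11, 7, 10, 13, 8, 14, 9, 12] are all distinct, so no two queens attack.

(1,5) (2,9) (3,4) (4,6) (5,8) (6,2) (7,7) (8,1) (9,3)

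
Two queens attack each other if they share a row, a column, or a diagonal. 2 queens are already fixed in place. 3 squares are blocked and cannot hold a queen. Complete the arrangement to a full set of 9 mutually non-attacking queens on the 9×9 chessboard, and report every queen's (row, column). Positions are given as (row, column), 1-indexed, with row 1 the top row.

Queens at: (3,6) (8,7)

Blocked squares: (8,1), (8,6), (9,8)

Row 1: attacked by (3,6)→{4,6,8}; (8,7)→{7}. Safe: 1, 2, 3, 5, 9. Place at column 9.
Row 2: attacked by (1,9)→{8,9}; (3,6)→{5,6,7}; (8,7)→{1,7}. Safe: 2, 3, 4. Place at column 2.
Row 4: attacked by (1,9)→{6,9}; (2,2)→{2,4}; (3,6)→{5,6,7}; (8,7)→{3,7}. Safe: 1, 8. Place at column 8.
Row 5: attacked by (1,9)→{5,9}; (2,2)→{2,5}; (3,6)→{4,6,8}; (4,8)→{7,8,9}; (8,7)→{4,7}. Safe: 1, 3. Place at column 3.
Row 6: attacked by (1,9)→{4,9}; (2,2)→{2,6}; (3,6)→{3,6,9}; (4,8)→{6,8}; (5,3)→{2,3,4}; (8,7)→{5,7,9}. Safe: 1. Place at column 1.
Row 7: attacked by (1,9)→{3,9}; (2,2)→{2,7}; (3,6)→{2,6}; (4,8)→{5,8}; (5,3)→{1,3,5}; (6,1)→{1,2}; (8,7)→{6,7,8}. Safe: 4. Place at column 4.
Row 9: attacked by (1,9)→{1,9}; (2,2)→{2,9}; (3,6)→{6}; (4,8)→{3,8}; (5,3)→{3,7}; (6,1)→{1,4}; (7,4)→{2,4,6}; (8,7)→{6,7,8}. Blocked: 8. Safe: 5. Place at column 5.
Columns [9, 2, 6, 8, 3, 1, 4, 7, 5], r−c [-8, 0, -3, -4, 2, 5, 3, 1, 4], r+c [10, 4, 9, 12, 8, 7, 11, 15, 14] are all distinct, so no two queens attack.

(1,9) (2,2) (3,6) (4,8) (5,3) (6,1) (7,4) (8,7) (9,5)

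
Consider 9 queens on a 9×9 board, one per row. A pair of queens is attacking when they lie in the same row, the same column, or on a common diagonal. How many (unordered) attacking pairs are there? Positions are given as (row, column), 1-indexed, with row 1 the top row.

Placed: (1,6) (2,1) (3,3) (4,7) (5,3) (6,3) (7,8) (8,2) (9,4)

3

Same column: (3,3)–(5,3) (column 3); (3,3)–(6,3) (column 3); (5,3)–(6,3) (column 3).
Total attacking pairs: 3.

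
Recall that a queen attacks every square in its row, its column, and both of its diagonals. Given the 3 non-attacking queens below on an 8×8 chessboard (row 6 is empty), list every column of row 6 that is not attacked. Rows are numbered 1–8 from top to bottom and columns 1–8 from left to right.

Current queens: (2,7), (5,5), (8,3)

columns 2, 8

(2,7) attacks row 6 at column 7 and diagonals 3.
(5,5) attacks row 6 at column 5 and diagonals 4, 6.
(8,3) attacks row 6 at column 3 and diagonals 1, 5.
Attacked columns: {1, 3, 4, 5, 6, 7}. Safe: {2, 8}.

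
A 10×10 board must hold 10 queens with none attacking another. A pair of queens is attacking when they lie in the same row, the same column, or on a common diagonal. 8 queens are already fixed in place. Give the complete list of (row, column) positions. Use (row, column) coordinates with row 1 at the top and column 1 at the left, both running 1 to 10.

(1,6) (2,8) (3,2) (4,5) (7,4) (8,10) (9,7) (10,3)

Row 5: attacked by (1,6)→{2,6,10}; (2,8)→{5,8}; (3,2)→{2,4}; (4,5)→{4,5,6}; (7,4)→{2,4,6}; (8,10)→{7,10}; (9,7)→{3,7}; (10,3)→{3,8}. Safe: 1, 9. Place at column 1.
Row 6: attacked by (1,6)→{1,6}; (2,8)→{4,8}; (3,2)→{2,5}; (4,5)→{3,5,7}; (5,1)→{1,2}; (7,4)→{3,4,5}; (8,10)→{8,10}; (9,7)→{4,7,10}; (10,3)→{3,7}. Safe: 9. Place at column 9.
Columns [6, 8, 2, 5, 1, 9, 4, 10, 7, 3], r−c [-5, -6, 1, -1, 4, -3, 3, -2, 2, 7], r+c [7, 10, 5, 9, 6, 15, 11, 18, 16, 13] are all distinct, so no two queens attack.

(1,6) (2,8) (3,2) (4,5) (5,1) (6,9) (7,4) (8,10) (9,7) (10,3)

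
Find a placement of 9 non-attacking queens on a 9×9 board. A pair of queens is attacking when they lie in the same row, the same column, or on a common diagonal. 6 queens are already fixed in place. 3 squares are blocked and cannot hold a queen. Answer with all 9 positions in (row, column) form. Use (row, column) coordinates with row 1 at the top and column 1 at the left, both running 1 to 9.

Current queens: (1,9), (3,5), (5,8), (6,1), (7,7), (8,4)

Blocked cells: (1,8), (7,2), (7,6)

(1,9) (2,3) (3,5) (4,2) (5,8) (6,1) (7,7) (8,4) (9,6)

Row 2: attacked by (1,9)→{8,9}; (3,5)→{4,5,6}; (5,8)→{5,8}; (6,1)→{1,5}; (7,7)→{2,7}; (8,4)→{4}. Safe: 3. Place at column 3.
Row 4: attacked by (1,9)→{6,9}; (2,3)→{1,3,5}; (3,5)→{4,5,6}; (5,8)→{7,8,9}; (6,1)→{1,3}; (7,7)→{4,7}; (8,4)→{4,8}. Safe: 2. Place at column 2.
Row 9: attacked by (1,9)→{1,9}; (2,3)→{3}; (3,5)→{5}; (4,2)→{2,7}; (5,8)→{4,8}; (6,1)→{1,4}; (7,7)→{5,7,9}; (8,4)→{3,4,5}. Safe: 6. Place at column 6.
Columns [9, 3, 5, 2, 8, 1, 7, 4, 6], r−c [-8, -1, -2, 2, -3, 5, 0, 4, 3], r+c [10, 5, 8, 6, 13, 7, 14, 12, 15] are all distinct, so no two queens attack.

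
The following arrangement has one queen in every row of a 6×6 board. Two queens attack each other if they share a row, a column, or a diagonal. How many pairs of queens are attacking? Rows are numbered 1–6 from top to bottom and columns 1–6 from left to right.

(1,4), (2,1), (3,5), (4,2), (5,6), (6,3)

0

All columns are distinct and no two queens satisfy |Δrow| = |Δcol|, so no pair attacks.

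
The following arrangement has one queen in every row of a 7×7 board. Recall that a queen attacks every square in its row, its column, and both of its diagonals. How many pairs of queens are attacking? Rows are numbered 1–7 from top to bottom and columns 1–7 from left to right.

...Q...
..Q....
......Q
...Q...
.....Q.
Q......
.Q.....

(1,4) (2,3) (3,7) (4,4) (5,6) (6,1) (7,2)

Same column: (1,4)–(4,4) (column 4).
Same diagonal: (1,4)–(2,3) (|1−2| = |4−3| = 1); (2,3)–(5,6) (|2−5| = |3−6| = 3); (6,1)–(7,2) (|6−7| = |1−2| = 1).
Total attacking pairs: 4.

4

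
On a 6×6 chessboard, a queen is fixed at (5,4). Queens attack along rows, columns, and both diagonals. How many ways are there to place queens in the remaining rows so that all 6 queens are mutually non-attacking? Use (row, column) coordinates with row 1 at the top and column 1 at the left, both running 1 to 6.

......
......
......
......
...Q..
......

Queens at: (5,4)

1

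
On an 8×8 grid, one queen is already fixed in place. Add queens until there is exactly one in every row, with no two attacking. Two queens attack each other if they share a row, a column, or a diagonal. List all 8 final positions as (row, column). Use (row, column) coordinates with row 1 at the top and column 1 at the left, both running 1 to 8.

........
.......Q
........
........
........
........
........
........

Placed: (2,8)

Row 1: attacked by (2,8)→{7,8}. Safe: 1, 2, 3, 4, 5, 6. Place at column 3.
Row 3: attacked by (1,3)→{1,3,5}; (2,8)→{7,8}. Safe: 2, 4, 6. Place at column 4.
Row 4: attacked by (1,3)→{3,6}; (2,8)→{6,8}; (3,4)→{3,4,5}. Safe: 1, 2, 7. Place at column 7.
Row 5: attacked by (1,3)→{3,7}; (2,8)→{5,8}; (3,4)→{2,4,6}; (4,7)→{6,7,8}. Safe: 1. Place at column 1.
Row 6: attacked by (1,3)→{3,8}; (2,8)→{4,8}; (3,4)→{1,4,7}; (4,7)→{5,7}; (5,1)→{1,2}. Safe: 6. Place at column 6.
Row 7: attacked by (1,3)→{3}; (2,8)→{3,8}; (3,4)→{4,8}; (4,7)→{4,7}; (5,1)→{1,3}; (6,6)→{5,6,7}. Safe: 2. Place at column 2.
Row 8: attacked by (1,3)→{3}; (2,8)→{2,8}; (3,4)→{4}; (4,7)→{3,7}; (5,1)→{1,4}; (6,6)→{4,6,8}; (7,2)→{1,2,3}. Safe: 5. Place at column 5.
Columns [3, 8, 4, 7, 1, 6, 2, 5], r−c [-2, -6, -1, -3, 4, 0, 5, 3], r+c [4, 10, 7, 11, 6, 12, 9, 13] are all distinct, so no two queens attack.

(1,3) (2,8) (3,4) (4,7) (5,1) (6,6) (7,2) (8,5)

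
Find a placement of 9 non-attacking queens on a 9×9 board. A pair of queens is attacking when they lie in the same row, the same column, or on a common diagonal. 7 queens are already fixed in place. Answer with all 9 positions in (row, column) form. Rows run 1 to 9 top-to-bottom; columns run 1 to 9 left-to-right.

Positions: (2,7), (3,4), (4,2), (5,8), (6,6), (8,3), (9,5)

Row 1: attacked by (2,7)→{6,7,8}; (3,4)→{2,4,6}; (4,2)→{2,5}; (5,8)→{4,8}; (6,6)→{1,6}; (8,3)→{3}; (9,5)→{5}. Safe: 9. Place at column 9.
Row 7: attacked by (1,9)→{3,9}; (2,7)→{2,7}; (3,4)→{4,8}; (4,2)→{2,5}; (5,8)→{6,8}; (6,6)→{5,6,7}; (8,3)→{2,3,4}; (9,5)→{3,5,7}. Safe: 1. Place at column 1.
Columns [9, 7, 4, 2, 8, 6, 1, 3, 5], r−c [-8, -5, -1, 2, -3, 0, 6, 5, 4], r+c [10, 9, 7, 6, 13, 12, 8, 11, 14] are all distinct, so no two queens attack.

(1,9) (2,7) (3,4) (4,2) (5,8) (6,6) (7,1) (8,3) (9,5)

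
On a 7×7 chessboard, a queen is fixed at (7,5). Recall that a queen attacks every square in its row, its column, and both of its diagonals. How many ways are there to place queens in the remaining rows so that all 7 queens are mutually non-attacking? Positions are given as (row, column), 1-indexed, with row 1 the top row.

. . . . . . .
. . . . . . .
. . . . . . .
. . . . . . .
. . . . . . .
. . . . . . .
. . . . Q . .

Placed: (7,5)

Branch on row 1: col 1 → 1; col 2 → 1; col 3 → 2; col 4 → 1; col 6 → 0; col 7 → 1.
Sum: 1 + 1 + 2 + 1 + 0 + 1 = 6.

6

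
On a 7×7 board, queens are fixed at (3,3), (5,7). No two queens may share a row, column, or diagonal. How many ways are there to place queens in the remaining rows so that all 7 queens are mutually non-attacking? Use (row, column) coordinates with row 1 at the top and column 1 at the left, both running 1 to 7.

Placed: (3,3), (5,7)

2

Branch on row 1: col 2 → 1; col 4 → 0; col 6 → 1.
Sum: 1 + 0 + 1 = 2.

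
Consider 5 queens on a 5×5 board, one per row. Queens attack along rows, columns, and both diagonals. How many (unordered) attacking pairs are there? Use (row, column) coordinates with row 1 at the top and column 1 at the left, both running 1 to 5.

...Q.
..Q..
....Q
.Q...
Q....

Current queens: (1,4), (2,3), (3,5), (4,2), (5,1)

2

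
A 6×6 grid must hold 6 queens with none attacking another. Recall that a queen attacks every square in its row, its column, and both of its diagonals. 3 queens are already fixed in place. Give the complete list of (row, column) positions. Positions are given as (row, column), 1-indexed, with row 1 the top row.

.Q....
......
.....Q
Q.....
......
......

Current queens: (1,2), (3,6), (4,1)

(1,2) (2,4) (3,6) (4,1) (5,3) (6,5)

Row 2: attacked by (1,2)→{1,2,3}; (3,6)→{5,6}; (4,1)→{1,3}. Safe: 4. Place at column 4.
Row 5: attacked by (1,2)→{2,6}; (2,4)→{1,4}; (3,6)→{4,6}; (4,1)→{1,2}. Safe: 3, 5. Place at column 3.
Row 6: attacked by (1,2)→{2}; (2,4)→{4}; (3,6)→{3,6}; (4,1)→{1,3}; (5,3)→{2,3,4}. Safe: 5. Place at column 5.
Columns [2, 4, 6, 1, 3, 5], r−c [-1, -2, -3, 3, 2, 1], r+c [3, 6, 9, 5, 8, 11] are all distinct, so no two queens attack.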